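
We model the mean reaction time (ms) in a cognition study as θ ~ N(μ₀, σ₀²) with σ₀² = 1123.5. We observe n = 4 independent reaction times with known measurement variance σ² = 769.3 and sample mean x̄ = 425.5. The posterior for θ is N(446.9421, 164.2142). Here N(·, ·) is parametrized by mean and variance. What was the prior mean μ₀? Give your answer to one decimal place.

With known observation variance, the Normal–Normal posterior has precision τ_n = τ₀ + n/σ² and mean μ_n = (τ₀μ₀ + (n/σ²)x̄)/τ_n.
Here τ₀ = 1/1123.5 = 0.000890 and τ_data = 4/769.3 = 0.005200, so τ_n = 0.006090.
Rearranging for μ₀: μ₀ = (μ_n·τ_n − τ_data·x̄)/τ₀ = (446.9421·0.006090 − 0.005200·425.5) / 0.000890 = 0.509277/0.000890 ≈ 572.2.

μ₀ = 572.2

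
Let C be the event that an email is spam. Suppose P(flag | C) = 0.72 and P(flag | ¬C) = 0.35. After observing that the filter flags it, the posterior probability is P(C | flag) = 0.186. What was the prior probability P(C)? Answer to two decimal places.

P(C) = 0.10

In odds form, posterior odds = prior odds × likelihood ratio, so prior odds = posterior odds ÷ LR.
Posterior odds = 0.186/(1−0.186) = 0.2285. LR = 0.72/0.35 = 2.0571.
Prior odds = 0.2285/2.0571 = 0.1111, so P(C) = 0.1111/(1+0.1111) ≈ 0.10.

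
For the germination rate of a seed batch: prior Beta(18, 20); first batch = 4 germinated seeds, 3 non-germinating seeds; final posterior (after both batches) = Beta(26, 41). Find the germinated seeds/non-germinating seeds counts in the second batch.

Because Beta–binomial updating is additive in the counts, the combined data contributed (α_post−α_prior, β_post−β_prior) successes and failures.
Total across both batches: 26−18=8 germinated seeds, 41−20=21 non-germinating seeds.
Subtract the first batch: 8−4=4 germinated seeds and 21−3=18 non-germinating seeds.

4 germinated seeds and 18 non-germinating seeds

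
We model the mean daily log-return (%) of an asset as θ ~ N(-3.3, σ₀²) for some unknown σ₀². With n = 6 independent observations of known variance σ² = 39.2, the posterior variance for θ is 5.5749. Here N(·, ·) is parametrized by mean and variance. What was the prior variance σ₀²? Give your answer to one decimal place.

σ₀² = 38.0

For the Normal–Normal model with known σ², precisions add: τ_n = τ₀ + n/σ².
So 1/σ₀² = 1/5.5749 − 6/39.2 = 0.179375 − 0.153061 = 0.026314.
Hence σ₀² = 1/0.026314 ≈ 38.0.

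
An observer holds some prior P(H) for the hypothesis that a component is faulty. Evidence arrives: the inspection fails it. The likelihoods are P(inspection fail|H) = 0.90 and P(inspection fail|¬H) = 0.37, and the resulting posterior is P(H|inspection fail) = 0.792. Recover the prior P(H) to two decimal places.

In odds form, posterior odds = prior odds × likelihood ratio, so prior odds = posterior odds ÷ LR.
Posterior odds = 0.792/(1−0.792) = 3.8077. LR = 0.90/0.37 = 2.4324.
Prior odds = 3.8077/2.4324 = 1.5654, so P(H) = 1.5654/(1+1.5654) ≈ 0.61.

P(H) = 0.61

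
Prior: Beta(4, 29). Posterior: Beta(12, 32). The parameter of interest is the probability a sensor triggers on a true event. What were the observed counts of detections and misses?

Beta is conjugate to the binomial likelihood: posterior = Beta(α+s, β+f).
So s = 12 − 4 = 8 and f = 32 − 29 = 3.

8 detections and 3 misses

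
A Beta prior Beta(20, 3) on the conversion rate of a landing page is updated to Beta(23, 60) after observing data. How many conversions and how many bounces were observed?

Beta is conjugate to the binomial likelihood: posterior = Beta(a+s, b+f).
Match parameters: s=23−20=3, f=60−3=57.

3 conversions and 57 bounces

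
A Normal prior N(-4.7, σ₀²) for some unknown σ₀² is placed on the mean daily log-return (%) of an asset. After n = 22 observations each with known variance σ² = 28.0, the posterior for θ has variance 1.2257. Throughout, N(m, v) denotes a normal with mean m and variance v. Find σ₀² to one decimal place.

σ₀² = 33.2

For the Normal–Normal model with known σ², precisions add: τ_n = τ₀ + n/σ².
So 1/σ₀² = 1/1.2257 − 22/28.0 = 0.815860 − 0.785714 = 0.030146.
Hence σ₀² = 1/0.030146 ≈ 33.2.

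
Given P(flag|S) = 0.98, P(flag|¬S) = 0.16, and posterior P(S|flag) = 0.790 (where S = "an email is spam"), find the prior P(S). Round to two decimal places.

P(S) = 0.38

Bayes' rule in odds form gives O(S|E) = O(S)·[P(E|S)/P(E|¬S)], hence O(S) = O(S|E)/LR.
Posterior odds = 0.790/(1−0.790) = 3.7619. LR = 0.98/0.16 = 6.1250.
Prior odds = 3.7619/6.1250 = 0.6142, so P(S) = 0.6142/(1+0.6142) ≈ 0.38.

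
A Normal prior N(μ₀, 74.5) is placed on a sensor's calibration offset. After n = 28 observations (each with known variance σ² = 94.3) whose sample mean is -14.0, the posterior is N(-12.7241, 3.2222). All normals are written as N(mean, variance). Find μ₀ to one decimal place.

μ₀ = 15.5

With known observation variance, the Normal–Normal posterior has precision τ_n = τ₀ + n/σ² and mean μ_n = (τ₀μ₀ + (n/σ²)x̄)/τ_n.
Here τ₀ = 1/74.5 = 0.013423 and τ_data = 28/94.3 = 0.296925, so τ_n = 0.310348.
Rearranging for μ₀: μ₀ = (μ_n·τ_n − τ_data·x̄)/τ₀ = (-12.7241·0.310348 − 0.296925·-14.0) / 0.013423 = 0.208051/0.013423 ≈ 15.5.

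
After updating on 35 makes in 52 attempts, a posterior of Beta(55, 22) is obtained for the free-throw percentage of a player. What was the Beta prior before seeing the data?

Under Beta–binomial conjugacy the posterior parameters are (a+s, b+f).
Subtract the data counts: 55−35=20, 22−17=5.

Beta(20, 5)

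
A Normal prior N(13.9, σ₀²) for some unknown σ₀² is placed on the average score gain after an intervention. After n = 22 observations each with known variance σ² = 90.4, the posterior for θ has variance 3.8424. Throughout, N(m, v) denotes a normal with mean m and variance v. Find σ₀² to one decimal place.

Posterior precision equals prior precision plus data precision: 1/σ_n² = 1/σ₀² + n/σ².
So 1/σ₀² = 1/3.8424 − 22/90.4 = 0.260254 − 0.243363 = 0.016891.
Hence σ₀² = 1/0.016891 ≈ 59.2.

σ₀² = 59.2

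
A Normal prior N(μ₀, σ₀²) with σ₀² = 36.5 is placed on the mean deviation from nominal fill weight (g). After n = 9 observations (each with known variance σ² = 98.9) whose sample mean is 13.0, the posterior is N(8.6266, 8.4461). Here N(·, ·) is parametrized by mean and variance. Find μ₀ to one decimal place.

μ₀ = -5.9

The posterior mean is a precision-weighted average: μ_n = (τ₀μ₀ + τ_data·x̄)/(τ₀+τ_data), with τ₀=1/σ₀² and τ_data=n/σ².
Here τ₀ = 1/36.5 = 0.027397 and τ_data = 9/98.9 = 0.091001, so τ_n = 0.118398.
Rearranging for μ₀: μ₀ = (μ_n·τ_n − τ_data·x̄)/τ₀ = (8.6266·0.118398 − 0.091001·13.0) / 0.027397 = -0.161641/0.027397 ≈ -5.9.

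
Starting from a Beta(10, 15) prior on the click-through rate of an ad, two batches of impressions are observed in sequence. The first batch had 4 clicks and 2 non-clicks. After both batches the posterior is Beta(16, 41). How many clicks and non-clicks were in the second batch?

Sequential conjugate updates are equivalent to a single update on the pooled data, so total successes = posterior α − prior α and total failures = posterior β − prior β.
Total across both batches: 16−10=6 clicks, 41−15=26 non-clicks.
Subtract the first batch: 6−4=2 clicks and 26−2=24 non-clicks.

2 clicks and 24 non-clicks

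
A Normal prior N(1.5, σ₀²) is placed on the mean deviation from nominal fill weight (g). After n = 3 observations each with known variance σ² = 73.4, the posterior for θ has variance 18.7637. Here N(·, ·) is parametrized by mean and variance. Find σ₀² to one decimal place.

Posterior precision equals prior precision plus data precision: 1/σ_n² = 1/σ₀² + n/σ².
So 1/σ₀² = 1/18.7637 − 3/73.4 = 0.053294 − 0.040872 = 0.012422.
Hence σ₀² = 1/0.012422 ≈ 80.5.

σ₀² = 80.5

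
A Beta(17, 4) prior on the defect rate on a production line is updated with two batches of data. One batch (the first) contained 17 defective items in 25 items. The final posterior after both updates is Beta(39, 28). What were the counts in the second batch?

Sequential conjugate updates are equivalent to a single update on the pooled data, so total successes = posterior α − prior α and total failures = posterior β − prior β.
Total across both batches: 39−17=22 defective items, 28−4=24 good items.
Subtract the first batch: 22−17=5 defective items and 24−8=16 good items.

5 defective items and 16 good items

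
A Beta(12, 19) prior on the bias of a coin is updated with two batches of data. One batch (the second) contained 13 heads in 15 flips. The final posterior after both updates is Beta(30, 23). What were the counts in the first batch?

Because Beta–binomial updating is additive in the counts, the combined data contributed (α_post−α_prior, β_post−β_prior) successes and failures.
Total across both batches: 30−12=18 heads, 23−19=4 tails.
Subtract the second batch: 18−13=5 heads and 4−2=2 tails.

5 heads and 2 tails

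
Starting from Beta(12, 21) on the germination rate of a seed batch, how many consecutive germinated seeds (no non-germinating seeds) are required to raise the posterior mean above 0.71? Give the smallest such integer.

k = 40

After k germinated seeds and 0 non-germinating seeds the posterior is Beta(12+k, 21), with mean (12+k)/(12+21+k).
Set (12+k)/(33+k) > 0.71 and solve: k > (0.71·33 − 12)/(1 − 0.71) = 39.414.
The smallest integer exceeding 39.414 is 40, and checking k=40: (52)/(73) = 0.7123 > 0.71.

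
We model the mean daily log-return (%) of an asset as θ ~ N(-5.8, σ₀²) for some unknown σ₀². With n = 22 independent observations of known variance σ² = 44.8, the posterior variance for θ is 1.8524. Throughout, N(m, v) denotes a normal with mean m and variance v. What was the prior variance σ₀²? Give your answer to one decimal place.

For the Normal–Normal model with known σ², precisions add: τ_n = τ₀ + n/σ².
So 1/σ₀² = 1/1.8524 − 22/44.8 = 0.539840 − 0.491071 = 0.048769.
Hence σ₀² = 1/0.048769 ≈ 20.5.

σ₀² = 20.5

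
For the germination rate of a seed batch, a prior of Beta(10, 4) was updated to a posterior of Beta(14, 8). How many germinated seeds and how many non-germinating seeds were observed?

4 germinated seeds and 4 non-germinating seeds

Beta is conjugate to the binomial likelihood: posterior = Beta(a+s, b+f).
Match parameters: s=14−10=4, f=8−4=4.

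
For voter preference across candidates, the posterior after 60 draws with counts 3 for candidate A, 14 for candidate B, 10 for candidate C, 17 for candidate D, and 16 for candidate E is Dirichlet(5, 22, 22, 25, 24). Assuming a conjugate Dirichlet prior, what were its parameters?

For a Dirichlet(α) prior with multinomial counts c, the posterior is Dirichlet(α + c) componentwise.
Subtract each count from the matching posterior parameter: 5−3=2, 22−14=8, 22−10=12, 25−17=8, 24−16=8.

Dirichlet(2, 8, 12, 8, 8)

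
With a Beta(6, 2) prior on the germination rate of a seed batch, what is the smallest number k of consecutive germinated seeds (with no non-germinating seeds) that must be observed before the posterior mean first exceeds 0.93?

After k germinated seeds and 0 non-germinating seeds the posterior is Beta(6+k, 2), with mean (6+k)/(6+2+k).
Set (6+k)/(8+k) > 0.93 and solve: k > (0.93·8 − 6)/(1 − 0.93) = 20.571.
The smallest integer exceeding 20.571 is 21, and checking k=21: (27)/(29) = 0.9310 > 0.93.

k = 21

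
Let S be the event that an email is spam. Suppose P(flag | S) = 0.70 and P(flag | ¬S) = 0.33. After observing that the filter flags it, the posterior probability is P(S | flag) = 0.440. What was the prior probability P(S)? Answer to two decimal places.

Bayes' rule in odds form gives O(S|E) = O(S)·[P(E|S)/P(E|¬S)], hence O(S) = O(S|E)/LR.
Posterior odds = 0.440/(1−0.440) = 0.7857. LR = 0.70/0.33 = 2.1212.
Prior odds = 0.7857/2.1212 = 0.3704, so P(S) = 0.3704/(1+0.3704) ≈ 0.27.

P(S) = 0.27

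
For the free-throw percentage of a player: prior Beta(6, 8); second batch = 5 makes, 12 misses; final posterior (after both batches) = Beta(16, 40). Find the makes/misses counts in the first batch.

5 makes and 20 misses

Because Beta–binomial updating is additive in the counts, the combined data contributed (α_post−α_prior, β_post−β_prior) successes and failures.
Total across both batches: 16−6=10 makes, 40−8=32 misses.
Subtract the second batch: 10−5=5 makes and 32−12=20 misses.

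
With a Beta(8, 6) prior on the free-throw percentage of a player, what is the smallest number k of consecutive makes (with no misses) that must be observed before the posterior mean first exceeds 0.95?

After k makes and 0 misses the posterior is Beta(8+k, 6), with mean (8+k)/(8+6+k).
Set (8+k)/(14+k) > 0.95 and solve: k > (0.95·14 − 8)/(1 − 0.95) = 106.000.
The smallest integer exceeding 106.000 is 107, and checking k=107: (115)/(121) = 0.9504 > 0.95.

k = 107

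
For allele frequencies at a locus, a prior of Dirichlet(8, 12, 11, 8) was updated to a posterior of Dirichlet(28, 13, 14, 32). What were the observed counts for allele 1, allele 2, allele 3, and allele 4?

For a Dirichlet(α) prior with multinomial counts c, the posterior is Dirichlet(α + c) componentwise.
Counts are posterior − prior componentwise: 28−8=20, 13−12=1, 14−11=3, 32−8=24.

counts (20, 1, 3, 24)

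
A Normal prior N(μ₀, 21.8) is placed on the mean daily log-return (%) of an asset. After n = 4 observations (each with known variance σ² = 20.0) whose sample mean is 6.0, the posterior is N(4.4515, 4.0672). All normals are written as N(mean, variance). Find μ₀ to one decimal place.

μ₀ = -2.3

The posterior mean is a precision-weighted average: μ_n = (τ₀μ₀ + τ_data·x̄)/(τ₀+τ_data), with τ₀=1/σ₀² and τ_data=n/σ².
Here τ₀ = 1/21.8 = 0.045872 and τ_data = 4/20.0 = 0.200000, so τ_n = 0.245872.
Rearranging for μ₀: μ₀ = (μ_n·τ_n − τ_data·x̄)/τ₀ = (4.4515·0.245872 − 0.200000·6.0) / 0.045872 = -0.105501/0.045872 ≈ -2.3.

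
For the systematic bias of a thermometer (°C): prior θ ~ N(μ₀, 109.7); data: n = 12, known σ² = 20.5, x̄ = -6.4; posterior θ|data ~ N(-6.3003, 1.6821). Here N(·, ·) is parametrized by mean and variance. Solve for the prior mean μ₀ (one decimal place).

μ₀ = 0.1

The posterior mean is a precision-weighted average: μ_n = (τ₀μ₀ + τ_data·x̄)/(τ₀+τ_data), with τ₀=1/σ₀² and τ_data=n/σ².
Here τ₀ = 1/109.7 = 0.009116 and τ_data = 12/20.5 = 0.585366, so τ_n = 0.594482.
Rearranging for μ₀: μ₀ = (μ_n·τ_n − τ_data·x̄)/τ₀ = (-6.3003·0.594482 − 0.585366·-6.4) / 0.009116 = 0.000927/0.009116 ≈ 0.1.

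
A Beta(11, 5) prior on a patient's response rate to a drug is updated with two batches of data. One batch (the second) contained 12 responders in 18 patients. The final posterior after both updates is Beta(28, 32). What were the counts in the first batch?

Sequential conjugate updates are equivalent to a single update on the pooled data, so total successes = posterior α − prior α and total failures = posterior β − prior β.
Total across both batches: 28−11=17 responders, 32−5=27 non-responders.
Subtract the second batch: 17−12=5 responders and 27−6=21 non-responders.

5 responders and 21 non-responders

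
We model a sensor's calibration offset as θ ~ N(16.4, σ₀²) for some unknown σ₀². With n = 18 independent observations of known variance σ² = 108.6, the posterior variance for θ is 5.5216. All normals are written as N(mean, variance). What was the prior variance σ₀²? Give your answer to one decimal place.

σ₀² = 65.1

For the Normal–Normal model with known σ², precisions add: τ_n = τ₀ + n/σ².
So 1/σ₀² = 1/5.5216 − 18/108.6 = 0.181107 − 0.165746 = 0.015361.
Hence σ₀² = 1/0.015361 ≈ 65.1.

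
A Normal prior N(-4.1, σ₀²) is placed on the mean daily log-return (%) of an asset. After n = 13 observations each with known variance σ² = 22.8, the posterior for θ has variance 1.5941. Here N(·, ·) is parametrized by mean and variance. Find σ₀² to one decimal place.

Posterior precision equals prior precision plus data precision: 1/σ_n² = 1/σ₀² + n/σ².
So 1/σ₀² = 1/1.5941 − 13/22.8 = 0.627313 − 0.570175 = 0.057138.
Hence σ₀² = 1/0.057138 ≈ 17.5.

σ₀² = 17.5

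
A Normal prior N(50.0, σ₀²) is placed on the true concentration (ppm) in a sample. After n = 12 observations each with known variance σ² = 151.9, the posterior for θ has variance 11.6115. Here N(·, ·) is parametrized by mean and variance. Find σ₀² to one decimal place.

For the Normal–Normal model with known σ², precisions add: τ_n = τ₀ + n/σ².
So 1/σ₀² = 1/11.6115 − 12/151.9 = 0.086122 − 0.078999 = 0.007123.
Hence σ₀² = 1/0.007123 ≈ 140.4.

σ₀² = 140.4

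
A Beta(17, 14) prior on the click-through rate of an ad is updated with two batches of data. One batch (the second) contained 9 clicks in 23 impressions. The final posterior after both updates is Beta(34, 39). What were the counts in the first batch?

Sequential conjugate updates are equivalent to a single update on the pooled data, so total successes = posterior α − prior α and total failures = posterior β − prior β.
Total across both batches: 34−17=17 clicks, 39−14=25 non-clicks.
Subtract the second batch: 17−9=8 clicks and 25−14=11 non-clicks.

8 clicks and 11 non-clicks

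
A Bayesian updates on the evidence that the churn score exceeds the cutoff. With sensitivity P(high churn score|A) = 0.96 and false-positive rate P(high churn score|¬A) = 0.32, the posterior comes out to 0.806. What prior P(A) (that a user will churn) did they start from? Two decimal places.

Bayes' rule in odds form gives O(A|E) = O(A)·[P(E|A)/P(E|¬A)], hence O(A) = O(A|E)/LR.
Posterior odds = 0.806/(1−0.806) = 4.1546. LR = 0.96/0.32 = 3.0000.
Prior odds = 4.1546/3.0000 = 1.3849, so P(A) = 1.3849/(1+1.3849) ≈ 0.58.

P(A) = 0.58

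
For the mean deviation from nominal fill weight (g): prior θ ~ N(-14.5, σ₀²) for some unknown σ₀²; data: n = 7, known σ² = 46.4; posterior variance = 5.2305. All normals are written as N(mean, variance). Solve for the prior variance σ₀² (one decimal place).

σ₀² = 24.8

Posterior precision equals prior precision plus data precision: 1/σ_n² = 1/σ₀² + n/σ².
So 1/σ₀² = 1/5.2305 − 7/46.4 = 0.191186 − 0.150862 = 0.040324.
Hence σ₀² = 1/0.040324 ≈ 24.8.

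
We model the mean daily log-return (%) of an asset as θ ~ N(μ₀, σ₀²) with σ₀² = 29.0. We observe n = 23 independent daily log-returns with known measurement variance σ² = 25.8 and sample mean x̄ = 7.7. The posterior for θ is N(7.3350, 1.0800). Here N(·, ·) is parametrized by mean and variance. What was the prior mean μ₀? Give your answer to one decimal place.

μ₀ = -2.1

With known observation variance, the Normal–Normal posterior has precision τ_n = τ₀ + n/σ² and mean μ_n = (τ₀μ₀ + (n/σ²)x̄)/τ_n.
Here τ₀ = 1/29.0 = 0.034483 and τ_data = 23/25.8 = 0.891473, so τ_n = 0.925956.
Rearranging for μ₀: μ₀ = (μ_n·τ_n − τ_data·x̄)/τ₀ = (7.3350·0.925956 − 0.891473·7.7) / 0.034483 = -0.072455/0.034483 ≈ -2.1.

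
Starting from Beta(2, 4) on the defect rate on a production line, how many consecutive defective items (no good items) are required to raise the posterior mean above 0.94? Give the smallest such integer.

After k defective items and 0 good items the posterior is Beta(2+k, 4), with mean (2+k)/(2+4+k).
Set (2+k)/(6+k) > 0.94 and solve: k > (0.94·6 − 2)/(1 − 0.94) = 60.667.
The smallest integer exceeding 60.667 is 61, and checking k=61: (63)/(67) = 0.9403 > 0.94.

k = 61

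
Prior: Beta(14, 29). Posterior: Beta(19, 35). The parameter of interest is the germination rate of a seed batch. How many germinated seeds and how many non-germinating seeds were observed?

Beta is conjugate to the binomial likelihood: posterior = Beta(a+s, b+f).
Match parameters: s=19−14=5, f=35−29=6.

5 germinated seeds and 6 non-germinating seeds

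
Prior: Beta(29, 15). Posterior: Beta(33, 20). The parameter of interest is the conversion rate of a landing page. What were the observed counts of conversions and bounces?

Beta is conjugate to the binomial likelihood: posterior = Beta(α+s, β+f).
So s = 33 − 29 = 4 and f = 20 − 15 = 5.

4 conversions and 5 bounces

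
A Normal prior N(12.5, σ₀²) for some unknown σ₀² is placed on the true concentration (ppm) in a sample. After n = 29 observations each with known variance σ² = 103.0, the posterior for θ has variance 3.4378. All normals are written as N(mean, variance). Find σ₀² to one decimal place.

For the Normal–Normal model with known σ², precisions add: τ_n = τ₀ + n/σ².
So 1/σ₀² = 1/3.4378 − 29/103.0 = 0.290884 − 0.281553 = 0.009331.
Hence σ₀² = 1/0.009331 ≈ 107.2.

σ₀² = 107.2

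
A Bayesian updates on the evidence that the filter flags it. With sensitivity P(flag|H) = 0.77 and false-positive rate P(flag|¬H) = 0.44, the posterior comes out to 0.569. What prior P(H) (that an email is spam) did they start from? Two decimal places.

P(H) = 0.43

Bayes' rule in odds form gives O(H|E) = O(H)·[P(E|H)/P(E|¬H)], hence O(H) = O(H|E)/LR.
Posterior odds = 0.569/(1−0.569) = 1.3202. LR = 0.77/0.44 = 1.7500.
Prior odds = 1.3202/1.7500 = 0.7544, so P(H) = 0.7544/(1+0.7544) ≈ 0.43.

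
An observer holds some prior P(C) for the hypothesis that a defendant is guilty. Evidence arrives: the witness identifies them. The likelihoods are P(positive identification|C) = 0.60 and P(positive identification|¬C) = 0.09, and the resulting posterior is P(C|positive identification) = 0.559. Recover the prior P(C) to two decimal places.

P(C) = 0.16

In odds form, posterior odds = prior odds × likelihood ratio, so prior odds = posterior odds ÷ LR.
Posterior odds = 0.559/(1−0.559) = 1.2676. LR = 0.60/0.09 = 6.6667.
Prior odds = 1.2676/6.6667 = 0.1901, so P(C) = 0.1901/(1+0.1901) ≈ 0.16.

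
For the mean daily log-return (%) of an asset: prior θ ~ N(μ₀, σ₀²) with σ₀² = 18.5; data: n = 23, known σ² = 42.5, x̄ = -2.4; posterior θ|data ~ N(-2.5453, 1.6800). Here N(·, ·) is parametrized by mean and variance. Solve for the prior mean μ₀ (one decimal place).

μ₀ = -4.0

The posterior mean is a precision-weighted average: μ_n = (τ₀μ₀ + τ_data·x̄)/(τ₀+τ_data), with τ₀=1/σ₀² and τ_data=n/σ².
Here τ₀ = 1/18.5 = 0.054054 and τ_data = 23/42.5 = 0.541176, so τ_n = 0.595230.
Rearranging for μ₀: μ₀ = (μ_n·τ_n − τ_data·x̄)/τ₀ = (-2.5453·0.595230 − 0.541176·-2.4) / 0.054054 = -0.216217/0.054054 ≈ -4.0.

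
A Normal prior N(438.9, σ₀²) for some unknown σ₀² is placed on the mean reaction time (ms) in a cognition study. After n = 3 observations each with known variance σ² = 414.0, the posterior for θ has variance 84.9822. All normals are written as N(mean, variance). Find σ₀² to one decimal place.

σ₀² = 221.2

Posterior precision equals prior precision plus data precision: 1/σ_n² = 1/σ₀² + n/σ².
So 1/σ₀² = 1/84.9822 − 3/414.0 = 0.011767 − 0.007246 = 0.004521.
Hence σ₀² = 1/0.004521 ≈ 221.2.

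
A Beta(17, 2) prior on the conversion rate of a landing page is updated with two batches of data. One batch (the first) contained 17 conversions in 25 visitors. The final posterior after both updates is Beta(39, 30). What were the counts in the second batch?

Because Beta–binomial updating is additive in the counts, the combined data contributed (α_post−α_prior, β_post−β_prior) successes and failures.
Total across both batches: 39−17=22 conversions, 30−2=28 bounces.
Subtract the first batch: 22−17=5 conversions and 28−8=20 bounces.

5 conversions and 20 bounces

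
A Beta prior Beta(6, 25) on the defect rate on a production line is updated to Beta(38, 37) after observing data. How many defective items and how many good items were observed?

32 defective items and 12 good items

A Beta(α, β) prior with s successes and f failures in binomial data gives a Beta(α+s, β+f) posterior.
Match parameters: s=38−6=32, f=37−25=12.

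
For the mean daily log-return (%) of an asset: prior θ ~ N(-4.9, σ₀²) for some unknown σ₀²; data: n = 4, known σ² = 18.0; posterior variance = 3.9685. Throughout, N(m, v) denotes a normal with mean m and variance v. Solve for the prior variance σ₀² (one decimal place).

Posterior precision equals prior precision plus data precision: 1/σ_n² = 1/σ₀² + n/σ².
So 1/σ₀² = 1/3.9685 − 4/18.0 = 0.251984 − 0.222222 = 0.029762.
Hence σ₀² = 1/0.029762 ≈ 33.6.

σ₀² = 33.6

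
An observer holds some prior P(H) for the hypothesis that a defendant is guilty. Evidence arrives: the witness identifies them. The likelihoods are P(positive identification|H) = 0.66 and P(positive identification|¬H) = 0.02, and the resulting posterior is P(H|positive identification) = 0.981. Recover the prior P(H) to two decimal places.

Bayes' rule in odds form gives O(H|E) = O(H)·[P(E|H)/P(E|¬H)], hence O(H) = O(H|E)/LR.
Posterior odds = 0.981/(1−0.981) = 51.6316. LR = 0.66/0.02 = 33.0000.
Prior odds = 51.6316/33.0000 = 1.5646, so P(H) = 1.5646/(1+1.5646) ≈ 0.61.

P(H) = 0.61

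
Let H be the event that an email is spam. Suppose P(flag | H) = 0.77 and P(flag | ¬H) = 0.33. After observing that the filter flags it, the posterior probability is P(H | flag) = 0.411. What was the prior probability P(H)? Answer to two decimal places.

Bayes' rule in odds form gives O(H|E) = O(H)·[P(E|H)/P(E|¬H)], hence O(H) = O(H|E)/LR.
Posterior odds = 0.411/(1−0.411) = 0.6978. LR = 0.77/0.33 = 2.3333.
Prior odds = 0.6978/2.3333 = 0.2991, so P(H) = 0.2991/(1+0.2991) ≈ 0.23.

P(H) = 0.23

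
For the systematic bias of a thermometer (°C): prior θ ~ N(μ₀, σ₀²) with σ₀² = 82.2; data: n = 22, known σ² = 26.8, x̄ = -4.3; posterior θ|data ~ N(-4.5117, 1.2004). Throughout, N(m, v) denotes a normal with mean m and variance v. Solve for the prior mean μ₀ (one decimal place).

The posterior mean is a precision-weighted average: μ_n = (τ₀μ₀ + τ_data·x̄)/(τ₀+τ_data), with τ₀=1/σ₀² and τ_data=n/σ².
Here τ₀ = 1/82.2 = 0.012165 and τ_data = 22/26.8 = 0.820896, so τ_n = 0.833061.
Rearranging for μ₀: μ₀ = (μ_n·τ_n − τ_data·x̄)/τ₀ = (-4.5117·0.833061 − 0.820896·-4.3) / 0.012165 = -0.228669/0.012165 ≈ -18.8.

μ₀ = -18.8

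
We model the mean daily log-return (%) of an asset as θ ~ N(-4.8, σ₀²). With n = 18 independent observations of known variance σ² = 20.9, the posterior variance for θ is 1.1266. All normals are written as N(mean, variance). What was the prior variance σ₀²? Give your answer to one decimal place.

Posterior precision equals prior precision plus data precision: 1/σ_n² = 1/σ₀² + n/σ².
So 1/σ₀² = 1/1.1266 − 18/20.9 = 0.887626 − 0.861244 = 0.026382.
Hence σ₀² = 1/0.026382 ≈ 37.9.

σ₀² = 37.9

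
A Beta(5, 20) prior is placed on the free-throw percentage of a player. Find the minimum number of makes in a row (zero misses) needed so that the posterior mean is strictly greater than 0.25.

k = 2

After k makes and 0 misses the posterior is Beta(5+k, 20), with mean (5+k)/(5+20+k).
Set (5+k)/(25+k) > 0.25 and solve: k > (0.25·25 − 5)/(1 − 0.25) = 1.667.
The smallest integer exceeding 1.667 is 2, and checking k=2: (7)/(27) = 0.2593 > 0.25.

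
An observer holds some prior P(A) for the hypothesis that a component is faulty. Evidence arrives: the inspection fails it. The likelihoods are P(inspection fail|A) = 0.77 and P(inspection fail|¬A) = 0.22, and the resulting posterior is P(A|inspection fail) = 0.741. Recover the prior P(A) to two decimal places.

P(A) = 0.45

In odds form, posterior odds = prior odds × likelihood ratio, so prior odds = posterior odds ÷ LR.
Posterior odds = 0.741/(1−0.741) = 2.8610. LR = 0.77/0.22 = 3.5000.
Prior odds = 2.8610/3.5000 = 0.8174, so P(A) = 0.8174/(1+0.8174) ≈ 0.45.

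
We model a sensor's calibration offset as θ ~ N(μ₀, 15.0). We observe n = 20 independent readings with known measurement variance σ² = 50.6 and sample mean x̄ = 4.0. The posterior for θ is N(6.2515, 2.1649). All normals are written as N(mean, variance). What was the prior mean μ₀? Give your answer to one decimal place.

μ₀ = 19.6

With known observation variance, the Normal–Normal posterior has precision τ_n = τ₀ + n/σ² and mean μ_n = (τ₀μ₀ + (n/σ²)x̄)/τ_n.
Here τ₀ = 1/15.0 = 0.066667 and τ_data = 20/50.6 = 0.395257, so τ_n = 0.461924.
Rearranging for μ₀: μ₀ = (μ_n·τ_n − τ_data·x̄)/τ₀ = (6.2515·0.461924 − 0.395257·4.0) / 0.066667 = 1.306690/0.066667 ≈ 19.6.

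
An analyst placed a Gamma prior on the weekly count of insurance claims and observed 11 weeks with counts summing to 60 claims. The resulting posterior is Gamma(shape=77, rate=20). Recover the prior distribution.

Gamma(shape=17, rate=9)

Gamma–Poisson conjugacy: posterior shape = α + Σxᵢ, posterior rate = β + n.
So α = 77 − 60 = 17 and β = 20 − 11 = 9.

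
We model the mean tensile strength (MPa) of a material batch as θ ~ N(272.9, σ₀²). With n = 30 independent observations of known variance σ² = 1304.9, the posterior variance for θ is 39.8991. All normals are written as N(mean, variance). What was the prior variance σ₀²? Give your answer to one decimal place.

For the Normal–Normal model with known σ², precisions add: τ_n = τ₀ + n/σ².
So 1/σ₀² = 1/39.8991 − 30/1304.9 = 0.025063 − 0.022990 = 0.002073.
Hence σ₀² = 1/0.002073 ≈ 482.4.

σ₀² = 482.4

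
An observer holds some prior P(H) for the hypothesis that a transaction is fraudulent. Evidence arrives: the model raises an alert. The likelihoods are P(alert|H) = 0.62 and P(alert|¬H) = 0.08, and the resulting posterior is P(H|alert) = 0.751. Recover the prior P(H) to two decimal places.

P(H) = 0.28

Bayes' rule in odds form gives O(H|E) = O(H)·[P(E|H)/P(E|¬H)], hence O(H) = O(H|E)/LR.
Posterior odds = 0.751/(1−0.751) = 3.0161. LR = 0.62/0.08 = 7.7500.
Prior odds = 3.0161/7.7500 = 0.3892, so P(H) = 0.3892/(1+0.3892) ≈ 0.28.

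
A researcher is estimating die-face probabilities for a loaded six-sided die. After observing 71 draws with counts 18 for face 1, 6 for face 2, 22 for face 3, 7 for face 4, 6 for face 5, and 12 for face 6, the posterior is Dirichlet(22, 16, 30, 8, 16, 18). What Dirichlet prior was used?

For a Dirichlet(α) prior with multinomial counts c, the posterior is Dirichlet(α + c) componentwise.
Subtract each count from the matching posterior parameter: 22−18=4, 16−6=10, 30−22=8, 8−7=1, 16−6=10, 18−12=6.

Dirichlet(4, 10, 8, 1, 10, 6)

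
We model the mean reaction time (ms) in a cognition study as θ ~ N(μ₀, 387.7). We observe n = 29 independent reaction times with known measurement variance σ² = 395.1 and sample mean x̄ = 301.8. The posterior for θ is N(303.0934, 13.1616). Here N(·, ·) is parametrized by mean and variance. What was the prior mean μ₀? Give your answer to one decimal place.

With known observation variance, the Normal–Normal posterior has precision τ_n = τ₀ + n/σ² and mean μ_n = (τ₀μ₀ + (n/σ²)x̄)/τ_n.
Here τ₀ = 1/387.7 = 0.002579 and τ_data = 29/395.1 = 0.073399, so τ_n = 0.075978.
Rearranging for μ₀: μ₀ = (μ_n·τ_n − τ_data·x̄)/τ₀ = (303.0934·0.075978 − 0.073399·301.8) / 0.002579 = 0.876612/0.002579 ≈ 339.9.

μ₀ = 339.9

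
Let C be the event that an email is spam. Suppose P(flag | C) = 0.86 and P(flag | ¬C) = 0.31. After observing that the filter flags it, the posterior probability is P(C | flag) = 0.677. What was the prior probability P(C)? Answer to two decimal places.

In odds form, posterior odds = prior odds × likelihood ratio, so prior odds = posterior odds ÷ LR.
Posterior odds = 0.677/(1−0.677) = 2.0960. LR = 0.86/0.31 = 2.7742.
Prior odds = 2.0960/2.7742 = 0.7555, so P(C) = 0.7555/(1+0.7555) ≈ 0.43.

P(C) = 0.43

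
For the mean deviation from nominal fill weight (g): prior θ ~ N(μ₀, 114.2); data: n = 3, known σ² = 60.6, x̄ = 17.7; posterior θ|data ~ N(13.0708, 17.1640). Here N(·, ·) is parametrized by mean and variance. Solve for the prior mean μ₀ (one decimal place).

μ₀ = -13.1

The posterior mean is a precision-weighted average: μ_n = (τ₀μ₀ + τ_data·x̄)/(τ₀+τ_data), with τ₀=1/σ₀² and τ_data=n/σ².
Here τ₀ = 1/114.2 = 0.008757 and τ_data = 3/60.6 = 0.049505, so τ_n = 0.058262.
Rearranging for μ₀: μ₀ = (μ_n·τ_n − τ_data·x̄)/τ₀ = (13.0708·0.058262 − 0.049505·17.7) / 0.008757 = -0.114708/0.008757 ≈ -13.1.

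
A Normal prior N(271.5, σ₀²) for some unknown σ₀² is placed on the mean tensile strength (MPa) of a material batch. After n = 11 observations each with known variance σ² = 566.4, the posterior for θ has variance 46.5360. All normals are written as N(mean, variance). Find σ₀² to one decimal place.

σ₀² = 483.6

For the Normal–Normal model with known σ², precisions add: τ_n = τ₀ + n/σ².
So 1/σ₀² = 1/46.5360 − 11/566.4 = 0.021489 − 0.019421 = 0.002068.
Hence σ₀² = 1/0.002068 ≈ 483.6.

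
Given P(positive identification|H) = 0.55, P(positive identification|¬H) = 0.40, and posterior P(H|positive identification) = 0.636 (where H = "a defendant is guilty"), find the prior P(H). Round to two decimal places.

Bayes' rule in odds form gives O(H|E) = O(H)·[P(E|H)/P(E|¬H)], hence O(H) = O(H|E)/LR.
Posterior odds = 0.636/(1−0.636) = 1.7473. LR = 0.55/0.40 = 1.3750.
Prior odds = 1.7473/1.3750 = 1.2708, so P(H) = 1.2708/(1+1.2708) ≈ 0.56.

P(H) = 0.56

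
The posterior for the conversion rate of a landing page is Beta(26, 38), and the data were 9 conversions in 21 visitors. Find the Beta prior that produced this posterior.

Under Beta–binomial conjugacy the posterior parameters are (a+s, b+f).
Subtract the data counts: 26−9=17, 38−12=26.

Beta(17, 26)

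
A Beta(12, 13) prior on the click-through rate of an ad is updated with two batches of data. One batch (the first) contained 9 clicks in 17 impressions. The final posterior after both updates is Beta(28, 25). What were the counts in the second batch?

Sequential conjugate updates are equivalent to a single update on the pooled data, so total successes = posterior α − prior α and total failures = posterior β − prior β.
Total across both batches: 28−12=16 clicks, 25−13=12 non-clicks.
Subtract the first batch: 16−9=7 clicks and 12−8=4 non-clicks.

7 clicks and 4 non-clicks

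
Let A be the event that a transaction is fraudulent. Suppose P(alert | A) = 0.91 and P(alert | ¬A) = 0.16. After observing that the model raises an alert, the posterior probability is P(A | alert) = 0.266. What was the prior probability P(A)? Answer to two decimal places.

In odds form, posterior odds = prior odds × likelihood ratio, so prior odds = posterior odds ÷ LR.
Posterior odds = 0.266/(1−0.266) = 0.3624. LR = 0.91/0.16 = 5.6875.
Prior odds = 0.3624/5.6875 = 0.0637, so P(A) = 0.0637/(1+0.0637) ≈ 0.06.

P(A) = 0.06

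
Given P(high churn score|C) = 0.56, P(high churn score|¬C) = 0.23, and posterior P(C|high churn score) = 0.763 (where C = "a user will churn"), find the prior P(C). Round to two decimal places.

Bayes' rule in odds form gives O(C|E) = O(C)·[P(E|C)/P(E|¬C)], hence O(C) = O(C|E)/LR.
Posterior odds = 0.763/(1−0.763) = 3.2194. LR = 0.56/0.23 = 2.4348.
Prior odds = 3.2194/2.4348 = 1.3222, so P(C) = 1.3222/(1+1.3222) ≈ 0.57.

P(C) = 0.57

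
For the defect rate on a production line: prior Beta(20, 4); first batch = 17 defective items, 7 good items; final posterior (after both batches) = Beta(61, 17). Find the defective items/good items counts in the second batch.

24 defective items and 6 good items

Because Beta–binomial updating is additive in the counts, the combined data contributed (α_post−α_prior, β_post−β_prior) successes and failures.
Total across both batches: 61−20=41 defective items, 17−4=13 good items.
Subtract the first batch: 41−17=24 defective items and 13−7=6 good items.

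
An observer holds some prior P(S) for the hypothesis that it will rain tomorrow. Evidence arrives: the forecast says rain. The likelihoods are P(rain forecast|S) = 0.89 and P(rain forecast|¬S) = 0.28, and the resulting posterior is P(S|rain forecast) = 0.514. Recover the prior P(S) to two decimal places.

Bayes' rule in odds form gives O(S|E) = O(S)·[P(E|S)/P(E|¬S)], hence O(S) = O(S|E)/LR.
Posterior odds = 0.514/(1−0.514) = 1.0576. LR = 0.89/0.28 = 3.1786.
Prior odds = 1.0576/3.1786 = 0.3327, so P(S) = 0.3327/(1+0.3327) ≈ 0.25.

P(S) = 0.25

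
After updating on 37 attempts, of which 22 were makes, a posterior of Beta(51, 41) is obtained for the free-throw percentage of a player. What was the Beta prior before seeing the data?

Beta is conjugate to the binomial likelihood: posterior = Beta(a+s, b+f).
So a = 51 − 22 = 29 and b = 41 − 15 = 26.

Beta(29, 26)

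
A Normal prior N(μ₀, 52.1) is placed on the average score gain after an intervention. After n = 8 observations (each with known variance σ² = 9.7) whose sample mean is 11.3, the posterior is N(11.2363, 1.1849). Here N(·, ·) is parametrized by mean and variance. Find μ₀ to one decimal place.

μ₀ = 8.5

With known observation variance, the Normal–Normal posterior has precision τ_n = τ₀ + n/σ² and mean μ_n = (τ₀μ₀ + (n/σ²)x̄)/τ_n.
Here τ₀ = 1/52.1 = 0.019194 and τ_data = 8/9.7 = 0.824742, so τ_n = 0.843936.
Rearranging for μ₀: μ₀ = (μ_n·τ_n − τ_data·x̄)/τ₀ = (11.2363·0.843936 − 0.824742·11.3) / 0.019194 = 0.163133/0.019194 ≈ 8.5.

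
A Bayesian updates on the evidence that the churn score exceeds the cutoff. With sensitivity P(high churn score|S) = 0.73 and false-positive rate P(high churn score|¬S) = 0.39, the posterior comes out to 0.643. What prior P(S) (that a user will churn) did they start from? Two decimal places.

In odds form, posterior odds = prior odds × likelihood ratio, so prior odds = posterior odds ÷ LR.
Posterior odds = 0.643/(1−0.643) = 1.8011. LR = 0.73/0.39 = 1.8718.
Prior odds = 1.8011/1.8718 = 0.9622, so P(S) = 0.9622/(1+0.9622) ≈ 0.49.

P(S) = 0.49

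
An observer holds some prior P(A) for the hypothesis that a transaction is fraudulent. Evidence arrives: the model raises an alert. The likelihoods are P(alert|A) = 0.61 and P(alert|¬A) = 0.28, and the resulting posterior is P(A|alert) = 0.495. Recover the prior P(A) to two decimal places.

Bayes' rule in odds form gives O(A|E) = O(A)·[P(E|A)/P(E|¬A)], hence O(A) = O(A|E)/LR.
Posterior odds = 0.495/(1−0.495) = 0.9802. LR = 0.61/0.28 = 2.1786.
Prior odds = 0.9802/2.1786 = 0.4499, so P(A) = 0.4499/(1+0.4499) ≈ 0.31.

P(A) = 0.31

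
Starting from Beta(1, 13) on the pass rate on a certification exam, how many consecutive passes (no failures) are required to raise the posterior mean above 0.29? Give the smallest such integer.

After k passes and 0 failures the posterior is Beta(1+k, 13), with mean (1+k)/(1+13+k).
Set (1+k)/(14+k) > 0.29 and solve: k > (0.29·14 − 1)/(1 − 0.29) = 4.310.
The smallest integer exceeding 4.310 is 5, and checking k=5: (6)/(19) = 0.3158 > 0.29.

k = 5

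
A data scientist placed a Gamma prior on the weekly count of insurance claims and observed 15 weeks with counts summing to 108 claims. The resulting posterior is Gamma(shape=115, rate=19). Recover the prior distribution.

Gamma(shape=7, rate=4)

A Gamma(α, β) prior (rate parametrization) on a Poisson rate with n observations summing to S gives posterior Gamma(α+S, β+n).
So α = 115 − 108 = 7 and β = 19 − 15 = 4.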